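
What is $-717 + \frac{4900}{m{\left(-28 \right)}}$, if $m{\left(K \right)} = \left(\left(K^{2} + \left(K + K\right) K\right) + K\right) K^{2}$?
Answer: $- \frac{6665207}{9296} \approx -717.0$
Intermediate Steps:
$m{\left(K \right)} = K^{2} \left(K + 3 K^{2}\right)$ ($m{\left(K \right)} = \left(\left(K^{2} + 2 K K\right) + K\right) K^{2} = \left(\left(K^{2} + 2 K^{2}\right) + K\right) K^{2} = \left(3 K^{2} + K\right) K^{2} = \left(K + 3 K^{2}\right) K^{2} = K^{2} \left(K + 3 K^{2}\right)$)
$-717 + \frac{4900}{m{\left(-28 \right)}} = -717 + \frac{4900}{\left(-28\right)^{3} \left(1 + 3 \left(-28\right)\right)} = -717 + \frac{4900}{\left(-21952\right) \left(1 - 84\right)} = -717 + \frac{4900}{\left(-21952\right) \left(-83\right)} = -717 + \frac{4900}{1822016} = -717 + 4900 \cdot \frac{1}{1822016} = -717 + \frac{25}{9296} = - \frac{6665207}{9296}$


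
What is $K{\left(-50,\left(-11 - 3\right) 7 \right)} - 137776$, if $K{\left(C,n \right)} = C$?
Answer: $-137826$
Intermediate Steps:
$K{\left(-50,\left(-11 - 3\right) 7 \right)} - 137776 = -50 - 137776 = -137826$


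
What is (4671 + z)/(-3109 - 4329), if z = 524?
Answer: -5195/7438 ≈ -0.69844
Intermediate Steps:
(4671 + z)/(-3109 - 4329) = (4671 + 524)/(-3109 - 4329) = 5195/(-7438) = 5195*(-1/7438) = -5195/7438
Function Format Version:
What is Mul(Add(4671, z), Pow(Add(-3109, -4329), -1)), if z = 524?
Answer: Rational(-5195, 7438) ≈ -0.69844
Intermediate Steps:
Mul(Add(4671, z), Pow(Add(-3109, -4329), -1)) = Mul(Add(4671, 524), Pow(Add(-3109, -4329), -1)) = Mul(5195, Pow(-7438, -1)) = Mul(5195, Rational(-1, 7438)) = Rational(-5195, 7438)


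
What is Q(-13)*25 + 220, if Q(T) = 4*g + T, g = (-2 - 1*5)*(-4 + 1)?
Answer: 1995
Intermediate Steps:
g = 21 (g = (-2 - 5)*(-3) = -7*(-3) = 21)
Q(T) = 84 + T (Q(T) = 4*21 + T = 84 + T)
Q(-13)*25 + 220 = (84 - 13)*25 + 220 = 71*25 + 220 = 1775 + 220 = 1995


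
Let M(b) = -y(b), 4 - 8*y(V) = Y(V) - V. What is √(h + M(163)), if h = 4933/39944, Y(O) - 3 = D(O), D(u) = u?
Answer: I*√149790/9986 ≈ 0.038757*I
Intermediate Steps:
Y(O) = 3 + O
y(V) = ⅛ (y(V) = ½ - ((3 + V) - V)/8 = ½ - ⅛*3 = ½ - 3/8 = ⅛)
M(b) = -⅛ (M(b) = -1*⅛ = -⅛)
h = 4933/39944 (h = 4933*(1/39944) = 4933/39944 ≈ 0.12350)
√(h + M(163)) = √(4933/39944 - ⅛) = √(-15/9986) = I*√149790/9986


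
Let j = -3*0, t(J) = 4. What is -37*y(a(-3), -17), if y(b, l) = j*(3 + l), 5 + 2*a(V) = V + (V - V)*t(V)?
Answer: 0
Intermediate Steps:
a(V) = -5/2 + V/2 (a(V) = -5/2 + (V + (V - V)*4)/2 = -5/2 + (V + 0*4)/2 = -5/2 + (V + 0)/2 = -5/2 + V/2)
j = 0
y(b, l) = 0 (y(b, l) = 0*(3 + l) = 0)
-37*y(a(-3), -17) = -37*0 = 0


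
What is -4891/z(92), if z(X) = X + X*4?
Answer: -4891/460 ≈ -10.633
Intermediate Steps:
z(X) = 5*X (z(X) = X + 4*X = 5*X)
-4891/z(92) = -4891/(5*92) = -4891/460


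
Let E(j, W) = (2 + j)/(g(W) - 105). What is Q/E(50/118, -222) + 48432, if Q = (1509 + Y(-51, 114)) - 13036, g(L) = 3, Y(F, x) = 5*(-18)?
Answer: 76836882/143 ≈ 5.3732e+5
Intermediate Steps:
Y(F, x) = -90
E(j, W) = -1/51 - j/102 (E(j, W) = (2 + j)/(3 - 105) = (2 + j)/(-102) = (2 + j)*(-1/102) = -1/51 - j/102)
Q = -11617 (Q = (1509 - 90) - 13036 = 1419 - 13036 = -11617)
Q/E(50/118, -222) + 48432 = -11617/(-1/51 - 25/(51*118)) + 48432 = -11617/(-1/51 - 1/102*25/59) + 48432 = -11617/(-1/51 - 25/6018) + 48432 = -11617/(-143/6018) + 48432 = -11617*(-6018/143) + 48432 = 69911106/143 + 48432 = 76836882/143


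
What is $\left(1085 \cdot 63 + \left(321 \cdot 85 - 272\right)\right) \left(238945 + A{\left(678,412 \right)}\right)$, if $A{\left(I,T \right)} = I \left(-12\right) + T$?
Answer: $22051084328$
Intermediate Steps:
$A{\left(I,T \right)} = T - 12 I$ ($A{\left(I,T \right)} = - 12 I + T = T - 12 I$)
$\left(1085 \cdot 63 + \left(321 \cdot 85 - 272\right)\right) \left(238945 + A{\left(678,412 \right)}\right) = \left(1085 \cdot 63 + \left(321 \cdot 85 - 272\right)\right) \left(238945 + \left(412 - 8136\right)\right) = \left(68355 + \left(27285 - 272\right)\right) \left(238945 + \left(412 - 8136\right)\right) = \left(68355 + 27013\right) \left(238945 - 7724\right) = 95368 \cdot 231221 = 22051084328$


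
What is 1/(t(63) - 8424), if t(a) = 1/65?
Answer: -65/547559 ≈ -0.00011871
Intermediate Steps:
t(a) = 1/65
1/(t(63) - 8424) = 1/(1/65 - 8424) = 1/(-547559/65) = -65/547559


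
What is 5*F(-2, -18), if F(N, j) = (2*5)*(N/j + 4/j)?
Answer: -50/9 ≈ -5.5556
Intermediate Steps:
F(N, j) = 40/j + 10*N/j (F(N, j) = 10*(4/j + N/j) = 40/j + 10*N/j)
5*F(-2, -18) = 5*(10*(4 - 2)/(-18)) = 5*(10*(-1/18)*2) = 5*(-10/9) = -50/9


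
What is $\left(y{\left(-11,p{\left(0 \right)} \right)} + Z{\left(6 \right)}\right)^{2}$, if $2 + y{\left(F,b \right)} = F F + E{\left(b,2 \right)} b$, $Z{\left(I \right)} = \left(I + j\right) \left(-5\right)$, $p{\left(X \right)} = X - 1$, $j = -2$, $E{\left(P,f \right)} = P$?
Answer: $10000$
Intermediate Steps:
$p{\left(X \right)} = -1 + X$
$Z{\left(I \right)} = 10 - 5 I$ ($Z{\left(I \right)} = \left(I - 2\right) \left(-5\right) = \left(-2 + I\right) \left(-5\right) = 10 - 5 I$)
$y{\left(F,b \right)} = -2 + F^{2} + b^{2}$ ($y{\left(F,b \right)} = -2 + \left(F F + b b\right) = -2 + \left(F^{2} + b^{2}\right) = -2 + F^{2} + b^{2}$)
$\left(y{\left(-11,p{\left(0 \right)} \right)} + Z{\left(6 \right)}\right)^{2} = \left(\left(-2 + \left(-11\right)^{2} + \left(-1 + 0\right)^{2}\right) + \left(10 - 30\right)\right)^{2} = \left(\left(-2 + 121 + \left(-1\right)^{2}\right) + \left(10 - 30\right)\right)^{2} = \left(\left(-2 + 121 + 1\right) - 20\right)^{2} = \left(120 - 20\right)^{2} = 100^{2} = 10000$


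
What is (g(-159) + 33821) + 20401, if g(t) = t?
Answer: 54063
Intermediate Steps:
(g(-159) + 33821) + 20401 = (-159 + 33821) + 20401 = 33662 + 20401 = 54063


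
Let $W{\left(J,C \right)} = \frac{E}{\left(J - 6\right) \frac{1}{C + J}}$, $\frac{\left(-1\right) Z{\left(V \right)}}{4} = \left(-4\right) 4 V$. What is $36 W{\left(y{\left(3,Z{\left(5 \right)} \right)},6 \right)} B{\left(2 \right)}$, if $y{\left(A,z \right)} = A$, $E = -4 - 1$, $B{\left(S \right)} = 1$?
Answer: $540$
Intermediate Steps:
$E = -5$ ($E = -4 - 1 = -5$)
$Z{\left(V \right)} = 64 V$ ($Z{\left(V \right)} = - 4 \left(-4\right) 4 V = - 4 \left(- 16 V\right) = 64 V$)
$W{\left(J,C \right)} = - \frac{5 \left(C + J\right)}{-6 + J}$ ($W{\left(J,C \right)} = - \frac{5}{\left(J - 6\right) \frac{1}{C + J}} = - \frac{5}{\left(-6 + J\right) \frac{1}{C + J}} = - \frac{5}{\frac{1}{C + J} \left(-6 + J\right)} = - 5 \frac{C + J}{-6 + J} = - \frac{5 \left(C + J\right)}{-6 + J}$)
$36 W{\left(y{\left(3,Z{\left(5 \right)} \right)},6 \right)} B{\left(2 \right)} = 36 \frac{5 \left(\left(-1\right) 6 - 3\right)}{-6 + 3} \cdot 1 = 36 \frac{5 \left(-6 - 3\right)}{-3} \cdot 1 = 36 \cdot 5 \left(- \frac{1}{3}\right) \left(-9\right) 1 = 36 \cdot 15 \cdot 1 = 540 \cdot 1 = 540$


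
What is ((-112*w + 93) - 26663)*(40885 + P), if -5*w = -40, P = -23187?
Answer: -486093268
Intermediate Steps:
w = 8 (w = -1/5*(-40) = 8)
((-112*w + 93) - 26663)*(40885 + P) = ((-112*8 + 93) - 26663)*(40885 - 23187) = ((-896 + 93) - 26663)*17698 = (-803 - 26663)*17698 = -27466*17698 = -486093268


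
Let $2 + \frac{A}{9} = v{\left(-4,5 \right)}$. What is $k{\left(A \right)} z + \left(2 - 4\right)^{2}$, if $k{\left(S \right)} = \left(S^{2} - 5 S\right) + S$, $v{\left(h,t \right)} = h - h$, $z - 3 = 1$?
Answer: $1588$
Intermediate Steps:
$z = 4$ ($z = 3 + 1 = 4$)
$v{\left(h,t \right)} = 0$
$A = -18$ ($A = -18 + 9 \cdot 0 = -18 + 0 = -18$)
$k{\left(S \right)} = S^{2} - 4 S$
$k{\left(A \right)} z + \left(2 - 4\right)^{2} = - 18 \left(-4 - 18\right) 4 + \left(2 - 4\right)^{2} = \left(-18\right) \left(-22\right) 4 + \left(-2\right)^{2} = 396 \cdot 4 + 4 = 1584 + 4 = 1588$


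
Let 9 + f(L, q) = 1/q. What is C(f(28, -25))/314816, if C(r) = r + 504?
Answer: 6187/3935200 ≈ 0.0015722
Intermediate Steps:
f(L, q) = -9 + 1/q
C(r) = 504 + r
C(f(28, -25))/314816 = (504 + (-9 + 1/(-25)))/314816 = (504 + (-9 - 1/25))*(1/314816) = (504 - 226/25)*(1/314816) = (12374/25)*(1/314816) = 6187/3935200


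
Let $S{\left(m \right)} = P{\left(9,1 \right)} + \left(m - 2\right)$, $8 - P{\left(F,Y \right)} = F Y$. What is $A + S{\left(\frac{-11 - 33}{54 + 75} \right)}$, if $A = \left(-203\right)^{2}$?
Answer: $\frac{5315530}{129} \approx 41206.0$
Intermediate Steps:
$P{\left(F,Y \right)} = 8 - F Y$
$S{\left(m \right)} = -3 + m$ ($S{\left(m \right)} = \left(8 - 9 \cdot 1\right) + \left(m - 2\right) = \left(8 - 9\right) + \left(-2 + m\right) = -1 + \left(-2 + m\right) = -3 + m$)
$A = 41209$
$A + S{\left(\frac{-11 - 33}{54 + 75} \right)} = 41209 - \left(3 - \frac{-11 - 33}{54 + 75}\right) = 41209 - \left(3 + \frac{44}{129}\right) = 41209 - \frac{431}{129} = \frac{5315530}{129}$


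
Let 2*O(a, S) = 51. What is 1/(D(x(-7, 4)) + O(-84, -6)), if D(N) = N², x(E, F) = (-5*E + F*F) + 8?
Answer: 2/7013 ≈ 0.00028518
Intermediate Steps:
O(a, S) = 51/2 (O(a, S) = (½)*51 = 51/2)
x(E, F) = 8 + F² - 5*E (x(E, F) = (-5*E + F²) + 8 = (F² - 5*E) + 8 = 8 + F² - 5*E)
1/(D(x(-7, 4)) + O(-84, -6)) = 1/((8 + 4² - 5*(-7))² + 51/2) = 1/((8 + 16 + 35)² + 51/2) = 1/(59² + 51/2) = 1/(3481 + 51/2) = 1/(7013/2) = 2/7013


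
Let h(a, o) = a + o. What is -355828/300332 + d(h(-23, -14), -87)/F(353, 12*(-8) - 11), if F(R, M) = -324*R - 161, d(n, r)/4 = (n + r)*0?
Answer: -88957/75083 ≈ -1.1848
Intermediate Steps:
d(n, r) = 0 (d(n, r) = 4*((n + r)*0) = 4*0 = 0)
F(R, M) = -161 - 324*R
-355828/300332 + d(h(-23, -14), -87)/F(353, 12*(-8) - 11) = -355828/300332 + 0/(-161 - 324*353) = -355828*1/300332 + 0/(-161 - 114372) = -88957/75083 + 0/(-114533) = -88957/75083 + 0*(-1/114533) = -88957/75083 + 0 = -88957/75083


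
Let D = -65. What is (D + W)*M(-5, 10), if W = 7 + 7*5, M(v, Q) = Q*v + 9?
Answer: 943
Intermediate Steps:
M(v, Q) = 9 + Q*v
W = 42 (W = 7 + 35 = 42)
(D + W)*M(-5, 10) = (-65 + 42)*(9 + 10*(-5)) = -23*(9 - 50) = -23*(-41) = 943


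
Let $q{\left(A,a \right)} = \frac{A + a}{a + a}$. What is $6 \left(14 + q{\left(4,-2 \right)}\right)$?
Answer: $81$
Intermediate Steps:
$q{\left(A,a \right)} = \frac{A + a}{2 a}$
$6 \left(14 + q{\left(4,-2 \right)}\right) = 6 \left(14 + \frac{4 - 2}{2 \left(-2\right)}\right) = 6 \left(14 + \frac{1}{2} \left(- \frac{1}{2}\right) 2\right) = 6 \left(14 - \frac{1}{2}\right) = 6 \cdot \frac{27}{2} = 81$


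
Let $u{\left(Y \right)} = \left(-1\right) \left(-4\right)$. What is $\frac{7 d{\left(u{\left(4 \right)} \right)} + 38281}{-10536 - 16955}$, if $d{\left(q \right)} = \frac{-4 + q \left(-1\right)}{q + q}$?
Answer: $- \frac{38274}{27491} \approx -1.3922$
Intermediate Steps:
$u{\left(Y \right)} = 4$
$d{\left(q \right)} = \frac{-4 - q}{2 q}$
$\frac{7 d{\left(u{\left(4 \right)} \right)} + 38281}{-10536 - 16955} = \frac{7 \frac{-4 - 4}{2 \cdot 4} + 38281}{-10536 - 16955} = \frac{7 \cdot \frac{1}{2} \cdot \frac{1}{4} \left(-4 - 4\right) + 38281}{-27491} = \left(7 \cdot \frac{1}{2} \cdot \frac{1}{4} \left(-8\right) + 38281\right) \left(- \frac{1}{27491}\right) = \left(7 \left(-1\right) + 38281\right) \left(- \frac{1}{27491}\right) = \left(-7 + 38281\right) \left(- \frac{1}{27491}\right) = 38274 \left(- \frac{1}{27491}\right) = - \frac{38274}{27491}$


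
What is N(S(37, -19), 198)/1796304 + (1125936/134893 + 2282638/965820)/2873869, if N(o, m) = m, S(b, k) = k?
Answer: 3193356397836802139/28023422261355348903240 ≈ 0.00011395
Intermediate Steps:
N(S(37, -19), 198)/1796304 + (1125936/134893 + 2282638/965820)/2873869 = 198/1796304 + (1125936/134893 + 2282638/965820)/2873869 = 198*(1/1796304) + (1125936*(1/134893) + 2282638*(1/965820))*(1/2873869) = 33/299384 + (1125936/134893 + 1141319/482910)*(1/2873869) = 33/299384 + (697681697627/65141178630)*(1/2873869) = 33/299384 + 697681697627/187207213888219470 = 3193356397836802139/28023422261355348903240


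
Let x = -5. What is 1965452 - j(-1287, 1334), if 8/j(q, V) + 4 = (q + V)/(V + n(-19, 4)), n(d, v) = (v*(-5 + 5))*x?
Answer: 10395286300/5289 ≈ 1.9655e+6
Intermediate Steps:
n(d, v) = 0 (n(d, v) = (v*(-5 + 5))*(-5) = (v*0)*(-5) = 0*(-5) = 0)
j(q, V) = 8/(-4 + (V + q)/V) (j(q, V) = 8/(-4 + (q + V)/(V + 0)) = 8/(-4 + (V + q)/V))
1965452 - j(-1287, 1334) = 1965452 - 8*1334/(-1287 - 3*1334) = 1965452 - 8*1334/(-1287 - 4002) = 1965452 - 8*1334/(-5289) = 1965452 - 8*1334*(-1)/5289 = 1965452 - 1*(-10672/5289) = 1965452 + 10672/5289 = 10395286300/5289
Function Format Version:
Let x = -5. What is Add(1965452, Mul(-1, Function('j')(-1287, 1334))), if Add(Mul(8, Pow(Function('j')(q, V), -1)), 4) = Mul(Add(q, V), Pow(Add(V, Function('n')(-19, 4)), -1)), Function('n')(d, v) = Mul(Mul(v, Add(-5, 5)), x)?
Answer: Rational(10395286300, 5289) ≈ 1.9655e+6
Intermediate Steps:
Function('n')(d, v) = 0 (Function('n')(d, v) = Mul(Mul(v, Add(-5, 5)), -5) = Mul(Mul(v, 0), -5) = Mul(0, -5) = 0)
Function('j')(q, V) = Mul(8, Pow(Add(-4, Mul(Pow(V, -1), Add(V, q))), -1)) (Function('j')(q, V) = Mul(8, Pow(Add(-4, Mul(Add(q, V), Pow(Add(V, 0), -1))), -1)) = Mul(8, Pow(Add(-4, Mul(Add(V, q), Pow(V, -1))), -1)) = Mul(8, Pow(Add(-4, Mul(Pow(V, -1), Add(V, q))), -1)))
Add(1965452, Mul(-1, Function('j')(-1287, 1334))) = Add(1965452, Mul(-1, Mul(8, 1334, Pow(Add(-1287, Mul(-3, 1334)), -1)))) = Add(1965452, Mul(-1, Mul(8, 1334, Pow(Add(-1287, -4002), -1)))) = Add(1965452, Mul(-1, Mul(8, 1334, Pow(-5289, -1)))) = Add(1965452, Mul(-1, Mul(8, 1334, Rational(-1, 5289)))) = Add(1965452, Mul(-1, Rational(-10672, 5289))) = Add(1965452, Rational(10672, 5289)) = Rational(10395286300, 5289)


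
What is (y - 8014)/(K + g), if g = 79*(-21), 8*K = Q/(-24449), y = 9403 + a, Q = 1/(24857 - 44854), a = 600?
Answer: -7779482662536/6488769098615 ≈ -1.1989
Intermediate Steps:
Q = -1/19997 (Q = 1/(-19997) = -1/19997 ≈ -5.0007e-5)
y = 10003 (y = 9403 + 600 = 10003)
K = 1/3911253224 (K = (-1/19997/(-24449))/8 = (-1/19997*(-1/24449))/8 = (⅛)*(1/488906653) = 1/3911253224 ≈ 2.5567e-10)
g = -1659
(y - 8014)/(K + g) = (10003 - 8014)/(1/3911253224 - 1659) = 1989/(-6488769098615/3911253224) = 1989*(-3911253224/6488769098615) = -7779482662536/6488769098615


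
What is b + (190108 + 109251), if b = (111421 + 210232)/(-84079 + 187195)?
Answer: 30869024297/103116 ≈ 2.9936e+5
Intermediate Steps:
b = 321653/103116 ≈ 3.1193
b + (190108 + 109251) = 321653/103116 + (190108 + 109251) = 321653/103116 + 299359 = 30869024297/103116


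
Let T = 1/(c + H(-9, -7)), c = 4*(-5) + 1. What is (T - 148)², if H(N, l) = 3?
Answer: 5612161/256 ≈ 21923.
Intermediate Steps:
c = -19 (c = -20 + 1 = -19)
T = -1/16 (T = 1/(-19 + 3) = 1/(-16) = -1/16 ≈ -0.062500)
(T - 148)² = (-1/16 - 148)² = (-2369/16)² = 5612161/256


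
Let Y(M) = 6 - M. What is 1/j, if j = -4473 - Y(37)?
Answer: -1/4442 ≈ -0.00022512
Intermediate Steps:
j = -4442 (j = -4473 - (6 - 1*37) = -4473 - (6 - 37) = -4473 - 1*(-31) = -4473 + 31 = -4442)
1/j = 1/(-4442) = -1/4442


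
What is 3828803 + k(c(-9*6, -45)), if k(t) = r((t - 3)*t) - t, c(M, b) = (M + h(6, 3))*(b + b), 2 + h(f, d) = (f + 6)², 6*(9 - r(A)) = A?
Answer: -6621628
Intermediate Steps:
r(A) = 9 - A/6
h(f, d) = -2 + (6 + f)² (h(f, d) = -2 + (f + 6)² = -2 + (6 + f)²)
c(M, b) = 2*b*(142 + M) (c(M, b) = (M + (-2 + (6 + 6)²))*(b + b) = (M + (-2 + 12²))*(2*b) = (M + (-2 + 144))*(2*b) = (M + 142)*(2*b) = (142 + M)*(2*b) = 2*b*(142 + M))
k(t) = 9 - t - t*(-3 + t)/6 (k(t) = (9 - (t - 3)*t/6) - t = (9 - (-3 + t)*t/6) - t = (9 - t*(-3 + t)/6) - t = 9 - t - t*(-3 + t)/6)
3828803 + k(c(-9*6, -45)) = 3828803 + (9 - (-45)*(142 - 9*6) - 8100*(142 - 9*6)²/6) = 3828803 + (9 - (-45)*(142 - 54) - 8100*(142 - 54)²/6) = 3828803 + (9 - (-45)*88 - (2*(-45)*88)²/6) = 3828803 + (9 - ½*(-7920) - ⅙*(-7920)²) = 3828803 + (9 + 3960 - ⅙*62726400) = 3828803 + (9 + 3960 - 10454400) = 3828803 - 10450431 = -6621628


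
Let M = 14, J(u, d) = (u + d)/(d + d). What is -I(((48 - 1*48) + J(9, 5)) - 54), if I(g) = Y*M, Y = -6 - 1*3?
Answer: 126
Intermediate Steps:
J(u, d) = (d + u)/(2*d) (J(u, d) = (d + u)/((2*d)) = (d + u)*(1/(2*d)) = (d + u)/(2*d))
Y = -9 (Y = -6 - 3 = -9)
I(g) = -126 (I(g) = -9*14 = -126)
-I(((48 - 1*48) + J(9, 5)) - 54) = -1*(-126) = 126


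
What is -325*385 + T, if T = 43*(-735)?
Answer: -156730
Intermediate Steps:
T = -31605
-325*385 + T = -325*385 - 31605 = -125125 - 31605 = -156730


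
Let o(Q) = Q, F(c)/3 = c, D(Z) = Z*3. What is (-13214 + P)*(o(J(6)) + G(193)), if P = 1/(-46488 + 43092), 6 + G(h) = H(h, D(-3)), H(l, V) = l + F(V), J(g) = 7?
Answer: -7494082415/3396 ≈ -2.2067e+6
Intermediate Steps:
D(Z) = 3*Z
F(c) = 3*c
H(l, V) = l + 3*V
G(h) = -33 + h (G(h) = -6 + (h + 3*(3*(-3))) = -6 + (h + 3*(-9)) = -6 + (h - 27) = -6 + (-27 + h) = -33 + h)
P = -1/3396 (P = 1/(-3396) = -1/3396 ≈ -0.00029446)
(-13214 + P)*(o(J(6)) + G(193)) = (-13214 - 1/3396)*(7 + (-33 + 193)) = -44874745*(7 + 160)/3396 = -44874745/3396*167 = -7494082415/3396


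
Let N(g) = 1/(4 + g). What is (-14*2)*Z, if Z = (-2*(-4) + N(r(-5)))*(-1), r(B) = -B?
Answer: 2044/9 ≈ 227.11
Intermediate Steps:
Z = -73/9 (Z = (-2*(-4) + 1/(4 - 1*(-5)))*(-1) = (8 + 1/(4 + 5))*(-1) = (8 + 1/9)*(-1) = (8 + ⅑)*(-1) = (73/9)*(-1) = -73/9 ≈ -8.1111)
(-14*2)*Z = -14*2*(-73/9) = -28*(-73/9) = 2044/9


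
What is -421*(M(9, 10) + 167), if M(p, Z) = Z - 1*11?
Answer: -69886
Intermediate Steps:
M(p, Z) = -11 + Z (M(p, Z) = Z - 11 = -11 + Z)
-421*(M(9, 10) + 167) = -421*((-11 + 10) + 167) = -421*(-1 + 167) = -421*166 = -69886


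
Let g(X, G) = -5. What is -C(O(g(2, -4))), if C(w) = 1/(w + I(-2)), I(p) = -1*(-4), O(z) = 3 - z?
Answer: -1/12 ≈ -0.083333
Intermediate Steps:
I(p) = 4
C(w) = 1/(4 + w) (C(w) = 1/(w + 4) = 1/(4 + w))
-C(O(g(2, -4))) = -1/(4 + (3 - 1*(-5))) = -1/(4 + (3 + 5)) = -1/(4 + 8) = -1/12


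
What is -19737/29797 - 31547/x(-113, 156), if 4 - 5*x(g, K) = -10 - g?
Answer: 4698075832/2949903 ≈ 1592.6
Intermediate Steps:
x(g, K) = 14/5 + g/5 (x(g, K) = ⅘ - (-10 - g)/5 = ⅘ + (2 + g/5) = 14/5 + g/5)
-19737/29797 - 31547/x(-113, 156) = -19737/29797 - 31547/(14/5 + (⅕)*(-113)) = -19737*1/29797 - 31547/(14/5 - 113/5) = -19737/29797 - 31547/(-99/5) = -19737/29797 - 31547*(-5/99) = -19737/29797 + 157735/99 = 4698075832/2949903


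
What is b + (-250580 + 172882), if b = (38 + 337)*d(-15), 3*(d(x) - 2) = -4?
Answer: -77448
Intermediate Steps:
d(x) = ⅔ (d(x) = 2 + (⅓)*(-4) = 2 - 4/3 = ⅔)
b = 250 (b = (38 + 337)*(⅔) = 375*(⅔) = 250)
b + (-250580 + 172882) = 250 + (-250580 + 172882) = 250 - 77698 = -77448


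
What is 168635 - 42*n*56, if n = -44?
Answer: 272123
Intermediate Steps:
168635 - 42*n*56 = 168635 - 42*(-44)*56 = 168635 + 1848*56 = 168635 + 103488 = 272123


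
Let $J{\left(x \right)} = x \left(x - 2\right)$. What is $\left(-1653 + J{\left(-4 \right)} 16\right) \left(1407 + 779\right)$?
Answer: $-2774034$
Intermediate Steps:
$J{\left(x \right)} = x \left(-2 + x\right)$
$\left(-1653 + J{\left(-4 \right)} 16\right) \left(1407 + 779\right) = \left(-1653 + - 4 \left(-2 - 4\right) 16\right) \left(1407 + 779\right) = \left(-1653 + \left(-4\right) \left(-6\right) 16\right) 2186 = \left(-1653 + 24 \cdot 16\right) 2186 = \left(-1653 + 384\right) 2186 = \left(-1269\right) 2186 = -2774034$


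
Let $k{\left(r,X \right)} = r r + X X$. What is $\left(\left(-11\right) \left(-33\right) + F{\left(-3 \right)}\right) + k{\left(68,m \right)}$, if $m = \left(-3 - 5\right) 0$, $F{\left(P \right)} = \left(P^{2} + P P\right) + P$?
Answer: $5002$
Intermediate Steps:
$F{\left(P \right)} = P + 2 P^{2}$ ($F{\left(P \right)} = \left(P^{2} + P^{2}\right) + P = 2 P^{2} + P = P + 2 P^{2}$)
$m = 0$ ($m = \left(-8\right) 0 = 0$)
$k{\left(r,X \right)} = X^{2} + r^{2}$ ($k{\left(r,X \right)} = r^{2} + X^{2} = X^{2} + r^{2}$)
$\left(\left(-11\right) \left(-33\right) + F{\left(-3 \right)}\right) + k{\left(68,m \right)} = \left(\left(-11\right) \left(-33\right) - 3 \left(1 + 2 \left(-3\right)\right)\right) + \left(0^{2} + 68^{2}\right) = \left(363 - 3 \left(1 - 6\right)\right) + \left(0 + 4624\right) = \left(363 - -15\right) + 4624 = \left(363 + 15\right) + 4624 = 378 + 4624 = 5002$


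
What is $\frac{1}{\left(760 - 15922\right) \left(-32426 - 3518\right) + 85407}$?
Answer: $\frac{1}{545068335} \approx 1.8346 \cdot 10^{-9}$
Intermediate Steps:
$\frac{1}{\left(760 - 15922\right) \left(-32426 - 3518\right) + 85407} = \frac{1}{\left(-15162\right) \left(-35944\right) + 85407} = \frac{1}{544982928 + 85407} = \frac{1}{545068335}$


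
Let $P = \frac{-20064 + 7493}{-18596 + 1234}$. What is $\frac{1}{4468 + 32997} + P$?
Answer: $\frac{470989877}{650467330} \approx 0.72408$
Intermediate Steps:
$P = \frac{12571}{17362}$ ($P = - \frac{12571}{-17362} = \left(-12571\right) \left(- \frac{1}{17362}\right) = \frac{12571}{17362} \approx 0.72405$)
$\frac{1}{4468 + 32997} + P = \frac{1}{4468 + 32997} + \frac{12571}{17362} = \frac{1}{37465} + \frac{12571}{17362} = \frac{470989877}{650467330}$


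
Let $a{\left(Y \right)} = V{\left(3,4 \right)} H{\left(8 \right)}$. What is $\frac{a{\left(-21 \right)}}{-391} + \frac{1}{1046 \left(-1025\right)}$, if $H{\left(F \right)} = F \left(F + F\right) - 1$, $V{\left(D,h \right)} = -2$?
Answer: $\frac{272325709}{419210650} \approx 0.64962$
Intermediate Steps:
$H{\left(F \right)} = -1 + 2 F^{2}$ ($H{\left(F \right)} = F 2 F - 1 = 2 F^{2} - 1 = -1 + 2 F^{2}$)
$a{\left(Y \right)} = -254$ ($a{\left(Y \right)} = - 2 \left(-1 + 2 \cdot 8^{2}\right) = - 2 \left(-1 + 2 \cdot 64\right) = - 2 \left(-1 + 128\right) = \left(-2\right) 127 = -254$)
$\frac{a{\left(-21 \right)}}{-391} + \frac{1}{1046 \left(-1025\right)} = - \frac{254}{-391} + \frac{1}{1046 \left(-1025\right)} = \left(-254\right) \left(- \frac{1}{391}\right) + \frac{1}{1046} \left(- \frac{1}{1025}\right) = \frac{254}{391} - \frac{1}{1072150} = \frac{272325709}{419210650}$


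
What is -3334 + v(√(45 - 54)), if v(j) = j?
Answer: -3334 + 3*I ≈ -3334.0 + 3.0*I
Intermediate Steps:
-3334 + v(√(45 - 54)) = -3334 + √(45 - 54) = -3334 + √(-9) = -3334 + 3*I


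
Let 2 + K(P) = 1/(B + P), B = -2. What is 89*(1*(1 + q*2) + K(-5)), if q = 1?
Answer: 534/7 ≈ 76.286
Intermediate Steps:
K(P) = -2 + 1/(-2 + P)
89*(1*(1 + q*2) + K(-5)) = 89*(1*(1 + 1*2) + (5 - 2*(-5))/(-2 - 5)) = 89*(1*(1 + 2) + (5 + 10)/(-7)) = 89*(1*3 - ⅐*15) = 89*(3 - 15/7) = 89*(6/7) = 534/7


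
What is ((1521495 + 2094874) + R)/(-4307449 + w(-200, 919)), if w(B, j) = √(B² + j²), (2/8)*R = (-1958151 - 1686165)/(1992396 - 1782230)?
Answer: -327376130199719551/389944434389490464 - 76002322999*√884561/389944434389490464 ≈ -0.83973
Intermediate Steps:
R = -7288632/105083 (R = 4*((-1958151 - 1686165)/(1992396 - 1782230)) = 4*(-3644316/210166) = 4*(-3644316*1/210166) = 4*(-1822158/105083) = -7288632/105083 ≈ -69.361)
((1521495 + 2094874) + R)/(-4307449 + w(-200, 919)) = ((1521495 + 2094874) - 7288632/105083)/(-4307449 + √((-200)² + 919²)) = (3616369 - 7288632/105083)/(-4307449 + √(40000 + 844561)) = 380011614995/(105083*(-4307449 + √884561))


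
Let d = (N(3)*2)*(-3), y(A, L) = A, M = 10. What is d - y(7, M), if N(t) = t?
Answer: -25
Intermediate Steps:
d = -18 (d = (3*2)*(-3) = 6*(-3) = -18)
d - y(7, M) = -18 - 1*7 = -18 - 7 = -25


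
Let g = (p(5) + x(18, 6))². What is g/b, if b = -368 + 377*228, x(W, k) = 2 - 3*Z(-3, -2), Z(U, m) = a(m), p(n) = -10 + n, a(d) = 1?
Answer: 9/21397 ≈ 0.00042062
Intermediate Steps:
Z(U, m) = 1
x(W, k) = -1 (x(W, k) = 2 - 3*1 = 2 - 3 = -1)
g = 36 (g = ((-10 + 5) - 1)² = (-5 - 1)² = (-6)² = 36)
b = 85588 (b = -368 + 85956 = 85588)
g/b = 36/85588 = 36*(1/85588) = 9/21397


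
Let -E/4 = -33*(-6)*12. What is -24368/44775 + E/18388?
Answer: -218405096/205830675 ≈ -1.0611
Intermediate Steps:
E = -9504 (E = -4*(-33*(-6))*12 = -792*12 = -4*2376 = -9504)
-24368/44775 + E/18388 = -24368/44775 - 9504/18388 = -24368*1/44775 - 9504*1/18388 = -24368/44775 - 2376/4597 = -218405096/205830675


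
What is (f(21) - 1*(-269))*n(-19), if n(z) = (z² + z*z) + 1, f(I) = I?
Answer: 209670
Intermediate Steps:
n(z) = 1 + 2*z² (n(z) = (z² + z²) + 1 = 2*z² + 1 = 1 + 2*z²)
(f(21) - 1*(-269))*n(-19) = (21 - 1*(-269))*(1 + 2*(-19)²) = (21 + 269)*(1 + 2*361) = 290*(1 + 722) = 290*723 = 209670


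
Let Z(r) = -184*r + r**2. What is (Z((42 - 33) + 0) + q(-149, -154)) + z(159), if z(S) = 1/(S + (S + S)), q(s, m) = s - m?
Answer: -748889/477 ≈ -1570.0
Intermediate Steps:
Z(r) = r**2 - 184*r
z(S) = 1/(3*S) (z(S) = 1/(S + 2*S) = 1/(3*S))
(Z((42 - 33) + 0) + q(-149, -154)) + z(159) = (((42 - 33) + 0)*(-184 + ((42 - 33) + 0)) + (-149 - 1*(-154))) + (1/3)/159 = ((9 + 0)*(-184 + (9 + 0)) + (-149 + 154)) + (1/3)*(1/159) = (9*(-184 + 9) + 5) + 1/477 = (9*(-175) + 5) + 1/477 = (-1575 + 5) + 1/477 = -1570 + 1/477 = -748889/477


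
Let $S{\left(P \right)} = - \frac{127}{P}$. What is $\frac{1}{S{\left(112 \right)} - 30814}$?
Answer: $- \frac{112}{3451295} \approx -3.2452 \cdot 10^{-5}$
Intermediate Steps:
$\frac{1}{S{\left(112 \right)} - 30814} = \frac{1}{- \frac{127}{112} - 30814} = \frac{1}{- \frac{3451295}{112}} = - \frac{112}{3451295}$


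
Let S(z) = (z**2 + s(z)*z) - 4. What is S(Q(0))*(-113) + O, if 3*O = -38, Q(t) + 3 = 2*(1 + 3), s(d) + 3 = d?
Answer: -10547/3 ≈ -3515.7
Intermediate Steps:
s(d) = -3 + d
Q(t) = 5 (Q(t) = -3 + 2*(1 + 3) = -3 + 2*4 = -3 + 8 = 5)
O = -38/3 (O = (1/3)*(-38) = -38/3 ≈ -12.667)
S(z) = -4 + z**2 + z*(-3 + z) (S(z) = (z**2 + (-3 + z)*z) - 4 = (z**2 + z*(-3 + z)) - 4 = -4 + z**2 + z*(-3 + z))
S(Q(0))*(-113) + O = (-4 + 5**2 + 5*(-3 + 5))*(-113) - 38/3 = (-4 + 25 + 5*2)*(-113) - 38/3 = (-4 + 25 + 10)*(-113) - 38/3 = 31*(-113) - 38/3 = -3503 - 38/3 = -10547/3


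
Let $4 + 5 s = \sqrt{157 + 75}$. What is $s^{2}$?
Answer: $\frac{248}{25} - \frac{16 \sqrt{58}}{25} \approx 5.0459$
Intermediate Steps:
$s = - \frac{4}{5} + \frac{2 \sqrt{58}}{5}$ ($s = - \frac{4}{5} + \frac{\sqrt{157 + 75}}{5} = - \frac{4}{5} + \frac{\sqrt{232}}{5} = - \frac{4}{5} + \frac{2 \sqrt{58}}{5} \approx 2.2463$)
$s^{2} = \left(- \frac{4}{5} + \frac{2 \sqrt{58}}{5}\right)^{2}$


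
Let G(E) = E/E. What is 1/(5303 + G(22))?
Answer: 1/5304 ≈ 0.00018854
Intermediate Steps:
G(E) = 1
1/(5303 + G(22)) = 1/(5303 + 1) = 1/5304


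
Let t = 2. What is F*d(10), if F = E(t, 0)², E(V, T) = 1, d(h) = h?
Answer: 10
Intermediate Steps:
F = 1 (F = 1² = 1)
F*d(10) = 1*10 = 10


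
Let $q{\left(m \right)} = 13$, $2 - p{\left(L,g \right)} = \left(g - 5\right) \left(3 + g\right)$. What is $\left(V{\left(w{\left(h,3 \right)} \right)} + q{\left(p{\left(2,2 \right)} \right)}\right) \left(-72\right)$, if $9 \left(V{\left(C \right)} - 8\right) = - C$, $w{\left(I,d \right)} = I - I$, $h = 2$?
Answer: $-1512$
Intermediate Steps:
$p{\left(L,g \right)} = 2 - \left(-5 + g\right) \left(3 + g\right)$ ($p{\left(L,g \right)} = 2 - \left(g - 5\right) \left(3 + g\right) = 2 - \left(-5 + g\right) \left(3 + g\right)$)
$w{\left(I,d \right)} = 0$
$V{\left(C \right)} = 8 - \frac{C}{9}$ ($V{\left(C \right)} = 8 + \frac{\left(-1\right) C}{9} = 8 - \frac{C}{9}$)
$\left(V{\left(w{\left(h,3 \right)} \right)} + q{\left(p{\left(2,2 \right)} \right)}\right) \left(-72\right) = \left(\left(8 - 0\right) + 13\right) \left(-72\right) = \left(\left(8 + 0\right) + 13\right) \left(-72\right) = \left(8 + 13\right) \left(-72\right) = 21 \left(-72\right) = -1512$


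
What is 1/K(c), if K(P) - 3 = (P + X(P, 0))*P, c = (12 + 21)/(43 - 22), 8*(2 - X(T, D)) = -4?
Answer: 98/921 ≈ 0.10641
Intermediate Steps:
X(T, D) = 5/2 (X(T, D) = 2 - ⅛*(-4) = 2 + ½ = 5/2)
c = 11/7 (c = 33/21 = 33*(1/21) = 11/7 ≈ 1.5714)
K(P) = 3 + P*(5/2 + P) (K(P) = 3 + (P + 5/2)*P = 3 + (5/2 + P)*P = 3 + P*(5/2 + P))
1/K(c) = 1/(3 + (11/7)² + (5/2)*(11/7)) = 1/(3 + 121/49 + 55/14) = 1/(921/98) = 98/921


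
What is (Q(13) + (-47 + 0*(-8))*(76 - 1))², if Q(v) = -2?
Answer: 12439729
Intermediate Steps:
(Q(13) + (-47 + 0*(-8))*(76 - 1))² = (-2 + (-47 + 0*(-8))*(76 - 1))² = (-2 + (-47 + 0)*75)² = (-2 - 47*75)² = (-2 - 3525)² = (-3527)² = 12439729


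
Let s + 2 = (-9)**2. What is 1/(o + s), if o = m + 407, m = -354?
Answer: 1/132 ≈ 0.0075758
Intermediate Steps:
o = 53 (o = -354 + 407 = 53)
s = 79 (s = -2 + (-9)**2 = -2 + 81 = 79)
1/(o + s) = 1/(53 + 79) = 1/132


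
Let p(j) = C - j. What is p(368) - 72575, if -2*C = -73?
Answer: -145813/2 ≈ -72907.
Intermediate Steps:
C = 73/2 (C = -1/2*(-73) = 73/2 ≈ 36.500)
p(j) = 73/2 - j
p(368) - 72575 = (73/2 - 1*368) - 72575 = (73/2 - 368) - 72575 = -663/2 - 72575 = -145813/2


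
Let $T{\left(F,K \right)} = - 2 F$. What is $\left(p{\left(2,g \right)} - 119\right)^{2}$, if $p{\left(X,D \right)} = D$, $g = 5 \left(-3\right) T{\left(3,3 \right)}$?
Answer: $841$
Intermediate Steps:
$g = 90$ ($g = 5 \left(-3\right) \left(\left(-2\right) 3\right) = \left(-15\right) \left(-6\right) = 90$)
$\left(p{\left(2,g \right)} - 119\right)^{2} = \left(90 - 119\right)^{2} = \left(-29\right)^{2} = 841$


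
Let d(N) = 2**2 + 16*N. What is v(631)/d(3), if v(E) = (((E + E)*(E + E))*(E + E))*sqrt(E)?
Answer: 502479182*sqrt(631)/13 ≈ 9.7093e+8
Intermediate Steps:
d(N) = 4 + 16*N
v(E) = 8*E**(7/2) (v(E) = (((2*E)*(2*E))*(2*E))*sqrt(E) = ((4*E**2)*(2*E))*sqrt(E) = (8*E**3)*sqrt(E) = 8*E**(7/2))
v(631)/d(3) = (8*631**(7/2))/(4 + 16*3) = (8*(251239591*sqrt(631)))/(4 + 48) = (2009916728*sqrt(631))/52 = (2009916728*sqrt(631))*(1/52) = 502479182*sqrt(631)/13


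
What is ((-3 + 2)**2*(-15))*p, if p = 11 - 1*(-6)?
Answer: -255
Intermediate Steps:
p = 17 (p = 11 + 6 = 17)
((-3 + 2)**2*(-15))*p = ((-3 + 2)**2*(-15))*17 = ((-1)**2*(-15))*17 = (1*(-15))*17 = -15*17 = -255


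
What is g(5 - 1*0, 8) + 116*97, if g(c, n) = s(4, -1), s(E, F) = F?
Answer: 11251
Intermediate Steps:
g(c, n) = -1
g(5 - 1*0, 8) + 116*97 = -1 + 116*97 = -1 + 11252 = 11251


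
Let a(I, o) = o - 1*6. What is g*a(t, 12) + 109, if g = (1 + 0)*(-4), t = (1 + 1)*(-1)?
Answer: 85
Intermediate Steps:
t = -2 (t = 2*(-1) = -2)
a(I, o) = -6 + o (a(I, o) = o - 6 = -6 + o)
g = -4 (g = 1*(-4) = -4)
g*a(t, 12) + 109 = -4*(-6 + 12) + 109 = -4*6 + 109 = -24 + 109 = 85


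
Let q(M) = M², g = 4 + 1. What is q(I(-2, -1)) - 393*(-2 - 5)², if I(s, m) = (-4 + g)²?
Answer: -19256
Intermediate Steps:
g = 5
I(s, m) = 1 (I(s, m) = (-4 + 5)² = 1² = 1)
q(I(-2, -1)) - 393*(-2 - 5)² = 1² - 393*(-2 - 5)² = 1 - 393*(-7)² = 1 - 393*49 = 1 - 19257 = -19256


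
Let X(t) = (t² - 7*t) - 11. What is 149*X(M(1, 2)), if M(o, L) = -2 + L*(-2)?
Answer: 9983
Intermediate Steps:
M(o, L) = -2 - 2*L
X(t) = -11 + t² - 7*t
149*X(M(1, 2)) = 149*(-11 + (-2 - 2*2)² - 7*(-2 - 2*2)) = 149*(-11 + (-2 - 4)² - 7*(-2 - 4)) = 149*(-11 + (-6)² - 7*(-6)) = 149*(-11 + 36 + 42) = 149*67 = 9983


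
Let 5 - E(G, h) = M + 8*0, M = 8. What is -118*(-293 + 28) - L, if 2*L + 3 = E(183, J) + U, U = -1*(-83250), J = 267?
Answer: -10352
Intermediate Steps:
U = 83250
E(G, h) = -3 (E(G, h) = 5 - (8 + 8*0) = 5 - (8 + 0) = 5 - 1*8 = 5 - 8 = -3)
L = 41622 (L = -3/2 + (-3 + 83250)/2 = -3/2 + (½)*83247 = -3/2 + 83247/2 = 41622)
-118*(-293 + 28) - L = -118*(-293 + 28) - 1*41622 = -118*(-265) - 41622 = 31270 - 41622 = -10352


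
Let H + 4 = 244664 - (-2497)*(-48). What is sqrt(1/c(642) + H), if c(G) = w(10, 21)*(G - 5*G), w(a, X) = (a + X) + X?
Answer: sqrt(139092991666278)/33384 ≈ 353.28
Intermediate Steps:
w(a, X) = a + 2*X (w(a, X) = (X + a) + X = a + 2*X)
H = 124804 (H = -4 + (244664 - (-2497)*(-48)) = -4 + (244664 - 1*119856) = -4 + (244664 - 119856) = -4 + 124808 = 124804)
c(G) = -208*G (c(G) = (10 + 2*21)*(G - 5*G) = (10 + 42)*(-4*G) = 52*(-4*G) = -208*G)
sqrt(1/c(642) + H) = sqrt(1/(-208*642) + 124804) = sqrt(1/(-133536) + 124804) = sqrt(-1/133536 + 124804) = sqrt(16665826943/133536) = sqrt(139092991666278)/33384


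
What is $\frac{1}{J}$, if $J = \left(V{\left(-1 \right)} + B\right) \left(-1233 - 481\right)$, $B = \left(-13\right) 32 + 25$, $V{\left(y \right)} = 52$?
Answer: $\frac{1}{581046} \approx 1.721 \cdot 10^{-6}$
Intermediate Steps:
$B = -391$ ($B = -416 + 25 = -391$)
$J = 581046$ ($J = \left(52 - 391\right) \left(-1233 - 481\right) = \left(-339\right) \left(-1714\right) = 581046$)
$\frac{1}{J} = \frac{1}{581046}$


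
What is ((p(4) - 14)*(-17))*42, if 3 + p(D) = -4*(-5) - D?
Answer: 714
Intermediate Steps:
p(D) = 17 - D (p(D) = -3 + (-4*(-5) - D) = -3 + (20 - D) = 17 - D)
((p(4) - 14)*(-17))*42 = (((17 - 1*4) - 14)*(-17))*42 = (((17 - 4) - 14)*(-17))*42 = ((13 - 14)*(-17))*42 = -1*(-17)*42 = 17*42 = 714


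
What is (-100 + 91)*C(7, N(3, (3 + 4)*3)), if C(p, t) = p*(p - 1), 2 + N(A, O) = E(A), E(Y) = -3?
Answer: -378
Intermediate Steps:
N(A, O) = -5 (N(A, O) = -2 - 3 = -5)
C(p, t) = p*(-1 + p)
(-100 + 91)*C(7, N(3, (3 + 4)*3)) = (-100 + 91)*(7*(-1 + 7)) = -63*6 = -9*42 = -378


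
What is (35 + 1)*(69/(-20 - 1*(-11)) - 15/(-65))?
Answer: -3480/13 ≈ -267.69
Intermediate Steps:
(35 + 1)*(69/(-20 - 1*(-11)) - 15/(-65)) = 36*(69/(-20 + 11) - 15*(-1/65)) = 36*(69/(-9) + 3/13) = 36*(69*(-⅑) + 3/13) = 36*(-23/3 + 3/13) = 36*(-290/39) = -3480/13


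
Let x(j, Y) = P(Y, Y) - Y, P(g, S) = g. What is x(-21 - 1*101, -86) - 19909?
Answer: -19909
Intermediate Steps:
x(j, Y) = 0 (x(j, Y) = Y - Y = 0)
x(-21 - 1*101, -86) - 19909 = 0 - 19909 = -19909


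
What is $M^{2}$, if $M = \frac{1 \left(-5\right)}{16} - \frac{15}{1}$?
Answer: $\frac{60025}{256} \approx 234.47$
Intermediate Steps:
$M = - \frac{245}{16}$ ($M = \left(-5\right) \frac{1}{16} - 15 = - \frac{5}{16} - 15 = - \frac{245}{16} \approx -15.313$)
$M^{2} = \left(- \frac{245}{16}\right)^{2} = \frac{60025}{256}$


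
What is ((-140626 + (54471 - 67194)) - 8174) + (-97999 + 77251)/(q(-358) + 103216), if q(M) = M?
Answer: -395570321/2449 ≈ -1.6152e+5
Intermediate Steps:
((-140626 + (54471 - 67194)) - 8174) + (-97999 + 77251)/(q(-358) + 103216) = ((-140626 + (54471 - 67194)) - 8174) + (-97999 + 77251)/(-358 + 103216) = ((-140626 - 12723) - 8174) - 20748/102858 = (-153349 - 8174) - 20748*1/102858 = -161523 - 494/2449 = -395570321/2449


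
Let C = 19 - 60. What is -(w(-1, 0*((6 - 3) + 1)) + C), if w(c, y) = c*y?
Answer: 41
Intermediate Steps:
C = -41
-(w(-1, 0*((6 - 3) + 1)) + C) = -(-0*((6 - 3) + 1) - 41) = -(-0*(3 + 1) - 41) = -(-0*4 - 41) = -(-1*0 - 41) = -(0 - 41) = -1*(-41) = 41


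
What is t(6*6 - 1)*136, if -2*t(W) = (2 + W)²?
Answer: -93092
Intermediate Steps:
t(W) = -(2 + W)²/2
t(6*6 - 1)*136 = -(2 + (6*6 - 1))²/2*136 = -(2 + (36 - 1))²/2*136 = -(2 + 35)²/2*136 = -½*37²*136 = -½*1369*136 = -1369/2*136 = -93092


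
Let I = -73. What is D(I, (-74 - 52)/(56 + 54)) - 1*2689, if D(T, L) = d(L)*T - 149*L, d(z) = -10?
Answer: -98358/55 ≈ -1788.3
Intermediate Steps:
D(T, L) = -149*L - 10*T (D(T, L) = -10*T - 149*L = -149*L - 10*T)
D(I, (-74 - 52)/(56 + 54)) - 1*2689 = (-149*(-74 - 52)/(56 + 54) - 10*(-73)) - 1*2689 = (-(-18774)/110 + 730) - 2689 = (-149*(-63/55) + 730) - 2689 = (9387/55 + 730) - 2689 = 49537/55 - 2689 = -98358/55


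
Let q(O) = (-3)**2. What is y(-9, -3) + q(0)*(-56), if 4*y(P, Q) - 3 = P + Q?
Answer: -2025/4 ≈ -506.25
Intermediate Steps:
y(P, Q) = 3/4 + P/4 + Q/4 (y(P, Q) = 3/4 + (P + Q)/4 = 3/4 + (P/4 + Q/4) = 3/4 + P/4 + Q/4)
q(O) = 9
y(-9, -3) + q(0)*(-56) = (3/4 + (1/4)*(-9) + (1/4)*(-3)) + 9*(-56) = (3/4 - 9/4 - 3/4) - 504 = -9/4 - 504 = -2025/4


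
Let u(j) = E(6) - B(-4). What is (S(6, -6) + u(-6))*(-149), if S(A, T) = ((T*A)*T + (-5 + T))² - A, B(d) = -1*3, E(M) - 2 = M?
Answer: -6262470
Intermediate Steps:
E(M) = 2 + M
B(d) = -3
S(A, T) = (-5 + T + A*T²)² - A (S(A, T) = ((A*T)*T + (-5 + T))² - A = (A*T² + (-5 + T))² - A = (-5 + T + A*T²)² - A)
u(j) = 11 (u(j) = (2 + 6) - 1*(-3) = 8 + 3 = 11)
(S(6, -6) + u(-6))*(-149) = (((-5 - 6 + 6*(-6)²)² - 1*6) + 11)*(-149) = (((-5 - 6 + 6*36)² - 6) + 11)*(-149) = (((-5 - 6 + 216)² - 6) + 11)*(-149) = ((205² - 6) + 11)*(-149) = ((42025 - 6) + 11)*(-149) = (42019 + 11)*(-149) = 42030*(-149) = -6262470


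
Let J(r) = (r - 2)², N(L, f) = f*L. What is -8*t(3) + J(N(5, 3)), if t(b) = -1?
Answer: 177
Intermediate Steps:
N(L, f) = L*f
J(r) = (-2 + r)²
-8*t(3) + J(N(5, 3)) = -8*(-1) + (-2 + 5*3)² = 8 + (-2 + 15)² = 8 + 13² = 8 + 169 = 177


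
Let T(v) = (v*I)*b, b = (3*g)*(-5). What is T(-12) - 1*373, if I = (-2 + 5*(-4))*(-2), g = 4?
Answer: 31307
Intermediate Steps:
b = -60 (b = (3*4)*(-5) = 12*(-5) = -60)
I = 44 (I = (-2 - 20)*(-2) = -22*(-2) = 44)
T(v) = -2640*v (T(v) = (v*44)*(-60) = (44*v)*(-60) = -2640*v)
T(-12) - 1*373 = -2640*(-12) - 1*373 = 31680 - 373 = 31307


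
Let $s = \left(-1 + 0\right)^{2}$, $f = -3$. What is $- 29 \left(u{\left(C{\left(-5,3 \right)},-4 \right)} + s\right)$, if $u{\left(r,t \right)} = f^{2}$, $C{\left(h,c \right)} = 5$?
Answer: $-290$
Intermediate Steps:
$s = 1$ ($s = \left(-1\right)^{2} = 1$)
$u{\left(r,t \right)} = 9$ ($u{\left(r,t \right)} = \left(-3\right)^{2} = 9$)
$- 29 \left(u{\left(C{\left(-5,3 \right)},-4 \right)} + s\right) = - 29 \left(9 + 1\right) = \left(-29\right) 10 = -290$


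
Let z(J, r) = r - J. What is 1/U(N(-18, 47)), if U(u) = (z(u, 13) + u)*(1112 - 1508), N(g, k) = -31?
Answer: -1/5148 ≈ -0.00019425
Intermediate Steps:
U(u) = -5148 (U(u) = ((13 - u) + u)*(1112 - 1508) = 13*(-396) = -5148)
1/U(N(-18, 47)) = 1/(-5148) = -1/5148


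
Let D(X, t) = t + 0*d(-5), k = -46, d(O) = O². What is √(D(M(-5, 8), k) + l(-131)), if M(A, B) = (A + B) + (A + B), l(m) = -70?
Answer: 2*I*√29 ≈ 10.77*I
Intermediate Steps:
M(A, B) = 2*A + 2*B
D(X, t) = t (D(X, t) = t + 0*(-5)² = t + 0*25 = t + 0 = t)
√(D(M(-5, 8), k) + l(-131)) = √(-46 - 70) = √(-116) = 2*I*√29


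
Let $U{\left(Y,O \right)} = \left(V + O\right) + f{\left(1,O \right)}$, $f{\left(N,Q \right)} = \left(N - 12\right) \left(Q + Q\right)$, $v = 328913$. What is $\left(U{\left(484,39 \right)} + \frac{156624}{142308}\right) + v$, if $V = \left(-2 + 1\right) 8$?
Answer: $\frac{3890784926}{11859} \approx 3.2809 \cdot 10^{5}$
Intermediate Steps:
$V = -8$ ($V = \left(-1\right) 8 = -8$)
$f{\left(N,Q \right)} = 2 Q \left(-12 + N\right)$ ($f{\left(N,Q \right)} = \left(-12 + N\right) 2 Q = 2 Q \left(-12 + N\right)$)
$U{\left(Y,O \right)} = -8 - 21 O$ ($U{\left(Y,O \right)} = \left(-8 + O\right) + 2 O \left(-12 + 1\right) = \left(-8 + O\right) + 2 O \left(-11\right) = \left(-8 + O\right) - 22 O = -8 - 21 O$)
$\left(U{\left(484,39 \right)} + \frac{156624}{142308}\right) + v = \left(\left(-8 - 819\right) + \frac{156624}{142308}\right) + 328913 = \left(\left(-8 - 819\right) + 156624 \cdot \frac{1}{142308}\right) + 328913 = \left(-827 + \frac{13052}{11859}\right) + 328913 = - \frac{9794341}{11859} + 328913 = \frac{3890784926}{11859}$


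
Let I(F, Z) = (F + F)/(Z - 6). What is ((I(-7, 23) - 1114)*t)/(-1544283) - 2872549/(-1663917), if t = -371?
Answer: 21237722028725/14560832840229 ≈ 1.4586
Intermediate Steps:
I(F, Z) = 2*F/(-6 + Z) (I(F, Z) = (2*F)/(-6 + Z) = 2*F/(-6 + Z))
((I(-7, 23) - 1114)*t)/(-1544283) - 2872549/(-1663917) = ((2*(-7)/(-6 + 23) - 1114)*(-371))/(-1544283) - 2872549/(-1663917) = ((2*(-7)/17 - 1114)*(-371))*(-1/1544283) - 2872549*(-1/1663917) = ((2*(-7)*(1/17) - 1114)*(-371))*(-1/1544283) + 2872549/1663917 = ((-14/17 - 1114)*(-371))*(-1/1544283) + 2872549/1663917 = -18952/17*(-371)*(-1/1544283) + 2872549/1663917 = (7031192/17)*(-1/1544283) + 2872549/1663917 = -7031192/26252811 + 2872549/1663917 = 21237722028725/14560832840229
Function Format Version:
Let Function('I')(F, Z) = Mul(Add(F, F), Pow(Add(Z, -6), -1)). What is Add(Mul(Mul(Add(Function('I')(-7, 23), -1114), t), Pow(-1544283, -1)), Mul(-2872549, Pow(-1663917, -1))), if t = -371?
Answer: Rational(21237722028725, 14560832840229) ≈ 1.4586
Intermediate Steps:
Function('I')(F, Z) = Mul(2, F, Pow(Add(-6, Z), -1)) (Function('I')(F, Z) = Mul(Mul(2, F), Pow(Add(-6, Z), -1)) = Mul(2, F, Pow(Add(-6, Z), -1)))
Add(Mul(Mul(Add(Function('I')(-7, 23), -1114), t), Pow(-1544283, -1)), Mul(-2872549, Pow(-1663917, -1))) = Add(Mul(Mul(Add(Mul(2, -7, Pow(Add(-6, 23), -1)), -1114), -371), Pow(-1544283, -1)), Mul(-2872549, Pow(-1663917, -1))) = Add(Mul(Mul(Add(Mul(2, -7, Pow(17, -1)), -1114), -371), Rational(-1, 1544283)), Mul(-2872549, Rational(-1, 1663917))) = Add(Mul(Mul(Add(Mul(2, -7, Rational(1, 17)), -1114), -371), Rational(-1, 1544283)), Rational(2872549, 1663917)) = Add(Mul(Mul(Add(Rational(-14, 17), -1114), -371), Rational(-1, 1544283)), Rational(2872549, 1663917)) = Add(Mul(Mul(Rational(-18952, 17), -371), Rational(-1, 1544283)), Rational(2872549, 1663917)) = Add(Mul(Rational(7031192, 17), Rational(-1, 1544283)), Rational(2872549, 1663917)) = Add(Rational(-7031192, 26252811), Rational(2872549, 1663917)) = Rational(21237722028725, 14560832840229)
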